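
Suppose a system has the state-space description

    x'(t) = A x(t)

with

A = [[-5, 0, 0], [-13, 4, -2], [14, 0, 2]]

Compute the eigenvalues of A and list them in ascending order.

-5, 2, 4

det(sI - A) = s^3 - (tr A)s^2 + (M11 + M22 + M33)s - det A, where Mii is the 2×2 principal minor of A obtained by deleting row i and column i.
tr A = (-5) + 4 + 2 = 1; M11 = 4·2 - (-2)·0 = 8 - 0 = 8; M22 = (-5)·2 - 0·14 = -10 - 0 = -10; M33 = (-5)·4 - 0·(-13) = -20 - 0 = -20; sum of minors = -22.
det A = (-5)·(4·2 - (-2)·0) - 0·((-13)·2 - (-2)·14) + 0·((-13)·0 - 4·14) = (-5)·8 - 0·2 + 0·(-56) = -40.
So p(s) = det(sI - A) = s^3 - s^2 - 22s + 40.
Rational-root test: any integer root divides 40. Testing small divisors, s = 2 works: p(2) = 8 + (-4) + (-44) + 40 = 0, so (s - 2) is a factor.
Dividing, p(s) = (s - 2)(s^2 + s - 20).
Factor s^2 + s - 20: two numbers with sum -1 and product -20 are 4 and -5, so s^2 + s - 20 = (s - 4)(s + 5).
Hence p(s) = (s - 4) (s - 2) (s + 5), with roots -5, 2, 4.
At least one eigenvalue has non-negative real part, so the system is not asymptotically stable.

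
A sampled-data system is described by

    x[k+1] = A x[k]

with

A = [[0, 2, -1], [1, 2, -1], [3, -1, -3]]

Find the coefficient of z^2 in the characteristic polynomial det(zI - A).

Expand det(zI - A) for the 3×3 matrix.
p(z) = z^3 + z^2 - 6z - 7.
(Check: constant term = det(-A) = (-1)^3 det A = -7; coefficient of z^2 = -tr A = 1.)
The coefficient of z^2 is 1.

1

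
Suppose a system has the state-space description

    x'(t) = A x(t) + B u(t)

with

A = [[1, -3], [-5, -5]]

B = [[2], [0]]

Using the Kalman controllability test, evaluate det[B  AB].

-20

AB = [[2], [-10]]
Controllability matrix C = [B  AB] = [[2, 2], [0, -10]]
det(C) = 2·(-10) - 2·0 = -20 - 0 = -20
Since det(C) ≠ 0, rank(C) = 2 and the system is completely controllable.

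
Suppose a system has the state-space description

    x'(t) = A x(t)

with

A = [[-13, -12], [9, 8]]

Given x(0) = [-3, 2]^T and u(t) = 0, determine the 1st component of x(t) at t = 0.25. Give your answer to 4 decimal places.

det(sI - A) = s^2 - (tr A)s + det A, with tr A = (-13) + 8 = -5 and det A = (-13)·8 - (-12)·9 = -104 - (-108) = 4.
So p(s) = det(sI - A) = s^2 + 5s + 4.
Factor s^2 + 5s + 4: two numbers with sum -5 and product 4 are -1 and -4, so s^2 + 5s + 4 = (s + 1)(s + 4).
Hence p(s) = (s + 1) (s + 4), with roots -4, -1.
The eigenvalues -4, -1 are distinct and real, so A is diagonalisable and x(t) = e^{At} x(0) = V diag(e^{λ_i t}) V^{-1} x(0), where the columns of V are the eigenvectors.
λ = -4: A - (-4)I = [[-9, -12], [9, 12]]. Row 1 gives (-9)·v1 + (-12)·v2 = 0, so take v_1 = [4, -3]^T.
λ = -1: A - (-1)I = [[-12, -12], [9, 9]]. Row 1 gives (-12)·v1 + (-12)·v2 = 0, so take v_2 = [1, -1]^T.
V = [v_1 v_2] = [[4, 1], [-3, -1]] has det V = -1, so V^{-1} = adj(V)/det V = [[1, 1], [-3, -4]].
Modal coordinates z(0) = V^{-1} x(0): 1·(-3) + 1·2 = -1; (-3)·(-3) + (-4)·2 = 1; so z(0) = [-1, 1]^T.
x_1(t) = Σ_i (v_i)_1 · z_i(0) · e^{λ_i t} (row 1 of V times the modal terms).
x_1(0.25) = 4·(-1)·e^{-4·0.25} + 1·1·e^{-1·0.25} = (-4)·0.367879 + 1·0.778801 = -0.6927.

-0.6927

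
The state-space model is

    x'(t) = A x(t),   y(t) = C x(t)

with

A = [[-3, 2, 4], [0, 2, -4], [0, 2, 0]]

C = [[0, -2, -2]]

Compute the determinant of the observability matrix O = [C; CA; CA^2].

CA = [[0, -8, 8]]
CA^2 = [[0, 0, 32]]
Observability matrix O = [C; CA; CA^2] = [[0, -2, -2], [0, -8, 8], [0, 0, 32]]
Expanding along the first row, det(O) = 0·((-8)·32 - 8·0) - (-2)·(0·32 - 8·0) + (-2)·(0·0 - (-8)·0) = 0·(-256) - (-2)·0 + (-2)·0 = 0
Since det(O) = 0, rank(O) < 3 and the system is not completely observable.

0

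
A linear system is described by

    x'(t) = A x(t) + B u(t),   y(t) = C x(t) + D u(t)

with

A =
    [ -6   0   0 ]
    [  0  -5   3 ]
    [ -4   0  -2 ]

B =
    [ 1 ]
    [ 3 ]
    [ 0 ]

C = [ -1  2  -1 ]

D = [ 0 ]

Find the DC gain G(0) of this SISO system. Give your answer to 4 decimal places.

G(0) = C(-A)^{-1}B + D = -C A^{-1} B + D.
det A = -60, so A^{-1} = (1/-60)·adj(A) = [[-1/6, 0, 0], [1/5, -1/5, -3/10], [1/3, 0, -1/2]]
A^{-1} B = [-1/6, -2/5, 1/3]^T
C A^{-1} B = -29/30
G(0) = D - C A^{-1} B = 0 - (-29/30) = 29/30 ≈ 0.9667

0.9667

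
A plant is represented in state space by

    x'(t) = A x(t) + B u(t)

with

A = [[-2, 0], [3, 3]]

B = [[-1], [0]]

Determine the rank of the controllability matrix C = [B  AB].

AB = [[2], [-3]]
Controllability matrix C = [B  AB] = [[-1, 2], [0, -3]]
det(C) = (-1)·(-3) - 2·0 = 3 - 0 = 3 ≠ 0, so rank(C) = 2.
rank(C) = 2 = n, so the pair (A, B) is completely controllable.

2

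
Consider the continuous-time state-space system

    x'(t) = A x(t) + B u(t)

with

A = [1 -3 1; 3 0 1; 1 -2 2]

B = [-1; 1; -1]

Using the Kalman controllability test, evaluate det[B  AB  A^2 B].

-81

AB = [[-5], [-4], [-5]]
A^2B = [[2], [-20], [-7]]
Controllability matrix C = [B  AB  A^2B] = [[-1, -5, 2], [1, -4, -20], [-1, -5, -7]]
Expanding along the first row, det(C) = (-1)·((-4)·(-7) - (-20)·(-5)) - (-5)·(1·(-7) - (-20)·(-1)) + 2·(1·(-5) - (-4)·(-1)) = (-1)·(-72) - (-5)·(-27) + 2·(-9) = -81
Since det(C) ≠ 0, rank(C) = 3 and the system is completely controllable.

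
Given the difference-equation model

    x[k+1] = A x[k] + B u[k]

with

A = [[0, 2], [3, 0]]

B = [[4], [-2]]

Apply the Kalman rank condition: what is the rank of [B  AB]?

AB = [[-4], [12]]
Controllability matrix C = [B  AB] = [[4, -4], [-2, 12]]
det(C) = 4·12 - (-4)·(-2) = 48 - 8 = 40 ≠ 0, so rank(C) = 2.
rank(C) = 2 = n, so the pair (A, B) is completely controllable.

2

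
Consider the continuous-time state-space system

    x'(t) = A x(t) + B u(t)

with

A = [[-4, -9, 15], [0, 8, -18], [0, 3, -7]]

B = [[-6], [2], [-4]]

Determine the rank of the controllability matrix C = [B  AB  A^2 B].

2

AB = [[-54], [88], [34]]
A^2B = [[-66], [92], [26]]
Controllability matrix C = [B  AB  A^2B] = [[-6, -54, -66], [2, 88, 92], [-4, 34, 26]]
The rows r1, r2, r3 of C are linearly dependent: -r1 - r2 + r3 = 0 (check each entry), so rank(C) ≤ 2.
The 2×2 minor from rows 1, 2, columns 1, 2 is (-6)·88 - (-54)·2 = -528 - (-108) = -420 ≠ 0, so rank(C) = 2.
rank(C) = 2 < n = 3, so the pair (A, B) is not completely controllable.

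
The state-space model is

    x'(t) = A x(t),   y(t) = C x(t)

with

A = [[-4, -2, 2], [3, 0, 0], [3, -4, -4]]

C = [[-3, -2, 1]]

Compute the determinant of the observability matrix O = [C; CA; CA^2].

-846

CA = [[9, 2, -10]]
CA^2 = [[-60, 22, 58]]
Observability matrix O = [C; CA; CA^2] = [[-3, -2, 1], [9, 2, -10], [-60, 22, 58]]
Expanding along the first row, det(O) = (-3)·(2·58 - (-10)·22) - (-2)·(9·58 - (-10)·(-60)) + 1·(9·22 - 2·(-60)) = (-3)·336 - (-2)·(-78) + 1·318 = -846
Since det(O) ≠ 0, rank(O) = 3 and the system is completely observable.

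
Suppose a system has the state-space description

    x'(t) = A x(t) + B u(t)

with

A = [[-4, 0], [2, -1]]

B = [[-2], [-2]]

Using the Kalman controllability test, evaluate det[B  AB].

AB = [[8], [-2]]
Controllability matrix C = [B  AB] = [[-2, 8], [-2, -2]]
det(C) = (-2)·(-2) - 8·(-2) = 4 - (-16) = 20
Since det(C) ≠ 0, rank(C) = 2 and the system is completely controllable.

20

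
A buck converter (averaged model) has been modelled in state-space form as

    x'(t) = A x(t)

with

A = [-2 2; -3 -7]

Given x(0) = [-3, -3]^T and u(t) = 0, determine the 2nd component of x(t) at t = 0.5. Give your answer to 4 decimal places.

0.5525

det(sI - A) = s^2 - (tr A)s + det A, with tr A = (-2) + (-7) = -9 and det A = (-2)·(-7) - 2·(-3) = 14 - (-6) = 20.
So p(s) = det(sI - A) = s^2 + 9s + 20.
Factor s^2 + 9s + 20: two numbers with sum -9 and product 20 are -4 and -5, so s^2 + 9s + 20 = (s + 4)(s + 5).
Hence p(s) = (s + 4) (s + 5), with roots -5, -4.
The eigenvalues -5, -4 are distinct and real, so A is diagonalisable and x(t) = e^{At} x(0) = V diag(e^{λ_i t}) V^{-1} x(0), where the columns of V are the eigenvectors.
λ = -5: A - (-5)I = [[3, 2], [-3, -2]]. Row 1 gives 3·v1 + 2·v2 = 0, so take v_1 = [-2, 3]^T.
λ = -4: A - (-4)I = [[2, 2], [-3, -3]]. Row 1 gives 2·v1 + 2·v2 = 0, so take v_2 = [-1, 1]^T.
V = [v_1 v_2] = [[-2, -1], [3, 1]] has det V = 1, so V^{-1} = adj(V)/det V = [[1, 1], [-3, -2]].
Modal coordinates z(0) = V^{-1} x(0): 1·(-3) + 1·(-3) = -6; (-3)·(-3) + (-2)·(-3) = 15; so z(0) = [-6, 15]^T.
x_2(t) = Σ_i (v_i)_2 · z_i(0) · e^{λ_i t} (row 2 of V times the modal terms).
x_2(0.5) = 3·(-6)·e^{-5·0.5} + 1·15·e^{-4·0.5} = (-18)·0.082085 + 15·0.135335 = 0.5525.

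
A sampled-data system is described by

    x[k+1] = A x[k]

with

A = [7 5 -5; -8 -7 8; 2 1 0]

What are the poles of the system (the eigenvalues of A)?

-3, 1, 2

det(zI - A) = z^3 - (tr A)z^2 + (M11 + M22 + M33)z - det A, where Mii is the 2×2 principal minor of A obtained by deleting row i and column i.
tr A = 7 + (-7) + 0 = 0; M11 = (-7)·0 - 8·1 = 0 - 8 = -8; M22 = 7·0 - (-5)·2 = 0 - (-10) = 10; M33 = 7·(-7) - 5·(-8) = -49 - (-40) = -9; sum of minors = -7.
det A = 7·((-7)·0 - 8·1) - 5·((-8)·0 - 8·2) + (-5)·((-8)·1 - (-7)·2) = 7·(-8) - 5·(-16) + (-5)·6 = -6.
So p(z) = det(zI - A) = z^3 - 7z + 6.
Rational-root test: any integer root divides 6. Testing small divisors, z = 1 works: p(1) = 1 + 0 + (-7) + 6 = 0, so (z - 1) is a factor.
Dividing, p(z) = (z - 1)(z^2 + z - 6).
Factor z^2 + z - 6: two numbers with sum -1 and product -6 are 2 and -3, so z^2 + z - 6 = (z - 2)(z + 3).
Hence p(z) = (z - 2) (z - 1) (z + 3), with roots -3, 1, 2.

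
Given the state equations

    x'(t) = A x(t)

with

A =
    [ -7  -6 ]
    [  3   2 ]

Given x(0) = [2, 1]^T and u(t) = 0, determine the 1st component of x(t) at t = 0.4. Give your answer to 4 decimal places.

-1.4699

det(sI - A) = s^2 - (tr A)s + det A, with tr A = (-7) + 2 = -5 and det A = (-7)·2 - (-6)·3 = -14 - (-18) = 4.
So p(s) = det(sI - A) = s^2 + 5s + 4.
Factor s^2 + 5s + 4: two numbers with sum -5 and product 4 are -1 and -4, so s^2 + 5s + 4 = (s + 1)(s + 4).
Hence p(s) = (s + 1) (s + 4), with roots -4, -1.
The eigenvalues -4, -1 are distinct and real, so A is diagonalisable and x(t) = e^{At} x(0) = V diag(e^{λ_i t}) V^{-1} x(0), where the columns of V are the eigenvectors.
λ = -4: A - (-4)I = [[-3, -6], [3, 6]]. Row 1 gives (-3)·v1 + (-6)·v2 = 0, so take v_1 = [-2, 1]^T.
λ = -1: A - (-1)I = [[-6, -6], [3, 3]]. Row 1 gives (-6)·v1 + (-6)·v2 = 0, so take v_2 = [-1, 1]^T.
V = [v_1 v_2] = [[-2, -1], [1, 1]] has det V = -1, so V^{-1} = adj(V)/det V = [[-1, -1], [1, 2]].
Modal coordinates z(0) = V^{-1} x(0): (-1)·2 + (-1)·1 = -3; 1·2 + 2·1 = 4; so z(0) = [-3, 4]^T.
x_1(t) = Σ_i (v_i)_1 · z_i(0) · e^{λ_i t} (row 1 of V times the modal terms).
x_1(0.4) = (-2)·(-3)·e^{-4·0.4} + (-1)·4·e^{-1·0.4} = 6·0.201897 + (-4)·0.670320 = -1.4699.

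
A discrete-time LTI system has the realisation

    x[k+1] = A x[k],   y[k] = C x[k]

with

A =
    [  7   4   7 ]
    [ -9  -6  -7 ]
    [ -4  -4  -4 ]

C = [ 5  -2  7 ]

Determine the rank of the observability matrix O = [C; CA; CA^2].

CA = [[25, 4, 21]]
CA^2 = [[55, -8, 63]]
Observability matrix O = [C; CA; CA^2] = [[5, -2, 7], [25, 4, 21], [55, -8, 63]]
The columns c1, c2, c3 of O are linearly dependent: -c1 + c2 + c3 = 0 (check each entry), so rank(O) ≤ 2.
The 2×2 minor from rows 1, 2, columns 1, 2 is 5·4 - (-2)·25 = 20 - (-50) = 70 ≠ 0, so rank(O) = 2.
rank(O) = 2 < n = 3, so the pair (A, C) is not completely observable.

2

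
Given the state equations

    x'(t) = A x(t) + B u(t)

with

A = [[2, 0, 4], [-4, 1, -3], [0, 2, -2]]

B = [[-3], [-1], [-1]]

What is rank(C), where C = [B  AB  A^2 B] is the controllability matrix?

AB = [[-10], [14], [0]]
A^2B = [[-20], [54], [28]]
Controllability matrix C = [B  AB  A^2B] = [[-3, -10, -20], [-1, 14, 54], [-1, 0, 28]]
det(C) = (-3)·(14·28 - 54·0) - (-10)·((-1)·28 - 54·(-1)) + (-20)·((-1)·0 - 14·(-1)) = (-3)·392 - (-10)·26 + (-20)·14 = -1196 ≠ 0, so rank(C) = 3.
rank(C) = 3 = n, so the pair (A, B) is completely controllable.

3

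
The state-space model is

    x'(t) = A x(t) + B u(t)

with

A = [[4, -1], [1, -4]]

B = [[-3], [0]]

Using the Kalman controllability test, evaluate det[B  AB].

AB = [[-12], [-3]]
Controllability matrix C = [B  AB] = [[-3, -12], [0, -3]]
det(C) = (-3)·(-3) - (-12)·0 = 9 - 0 = 9
Since det(C) ≠ 0, rank(C) = 2 and the system is completely controllable.

9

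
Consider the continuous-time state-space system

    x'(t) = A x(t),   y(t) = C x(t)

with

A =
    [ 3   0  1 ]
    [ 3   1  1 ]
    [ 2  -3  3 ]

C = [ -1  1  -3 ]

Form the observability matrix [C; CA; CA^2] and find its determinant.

CA = [[-6, 10, -9]]
CA^2 = [[-6, 37, -23]]
Observability matrix O = [C; CA; CA^2] = [[-1, 1, -3], [-6, 10, -9], [-6, 37, -23]]
Expanding along the first row, det(O) = (-1)·(10·(-23) - (-9)·37) - 1·((-6)·(-23) - (-9)·(-6)) + (-3)·((-6)·37 - 10·(-6)) = (-1)·103 - 1·84 + (-3)·(-162) = 299
Since det(O) ≠ 0, rank(O) = 3 and the system is completely observable.

299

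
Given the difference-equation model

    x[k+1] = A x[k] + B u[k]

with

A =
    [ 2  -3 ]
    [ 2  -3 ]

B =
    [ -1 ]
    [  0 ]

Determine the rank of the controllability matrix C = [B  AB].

2

AB = [[-2], [-2]]
Controllability matrix C = [B  AB] = [[-1, -2], [0, -2]]
det(C) = (-1)·(-2) - (-2)·0 = 2 - 0 = 2 ≠ 0, so rank(C) = 2.
rank(C) = 2 = n, so the pair (A, B) is completely controllable.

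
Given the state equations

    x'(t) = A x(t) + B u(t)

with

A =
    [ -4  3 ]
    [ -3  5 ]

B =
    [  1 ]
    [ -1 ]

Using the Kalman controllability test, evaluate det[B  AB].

AB = [[-7], [-8]]
Controllability matrix C = [B  AB] = [[1, -7], [-1, -8]]
det(C) = 1·(-8) - (-7)·(-1) = -8 - 7 = -15
Since det(C) ≠ 0, rank(C) = 2 and the system is completely controllable.

-15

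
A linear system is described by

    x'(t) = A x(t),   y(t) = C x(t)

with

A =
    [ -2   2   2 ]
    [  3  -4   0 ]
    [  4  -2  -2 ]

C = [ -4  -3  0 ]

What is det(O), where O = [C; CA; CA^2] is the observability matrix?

CA = [[-1, 4, -8]]
CA^2 = [[-18, -2, 14]]
Observability matrix O = [C; CA; CA^2] = [[-4, -3, 0], [-1, 4, -8], [-18, -2, 14]]
Expanding along the first row, det(O) = (-4)·(4·14 - (-8)·(-2)) - (-3)·((-1)·14 - (-8)·(-18)) + 0·((-1)·(-2) - 4·(-18)) = (-4)·40 - (-3)·(-158) + 0·74 = -634
Since det(O) ≠ 0, rank(O) = 3 and the system is completely observable.

-634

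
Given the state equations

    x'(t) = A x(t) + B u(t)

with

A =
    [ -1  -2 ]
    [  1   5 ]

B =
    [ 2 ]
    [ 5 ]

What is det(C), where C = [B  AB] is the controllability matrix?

114

AB = [[-12], [27]]
Controllability matrix C = [B  AB] = [[2, -12], [5, 27]]
det(C) = 2·27 - (-12)·5 = 54 - (-60) = 114
Since det(C) ≠ 0, rank(C) = 2 and the system is completely controllable.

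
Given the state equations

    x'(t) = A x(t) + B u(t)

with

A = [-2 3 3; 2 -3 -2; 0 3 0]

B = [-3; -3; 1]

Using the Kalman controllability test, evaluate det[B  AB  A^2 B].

AB = [[0], [1], [-9]]
A^2B = [[-24], [15], [3]]
Controllability matrix C = [B  AB  A^2B] = [[-3, 0, -24], [-3, 1, 15], [1, -9, 3]]
Expanding along the first row, det(C) = (-3)·(1·3 - 15·(-9)) - 0·((-3)·3 - 15·1) + (-24)·((-3)·(-9) - 1·1) = (-3)·138 - 0·(-24) + (-24)·26 = -1038
Since det(C) ≠ 0, rank(C) = 3 and the system is completely controllable.

-1038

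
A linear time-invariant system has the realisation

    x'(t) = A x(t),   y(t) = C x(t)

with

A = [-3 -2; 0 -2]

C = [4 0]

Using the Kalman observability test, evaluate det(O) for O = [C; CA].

CA = [[-12, -8]]
Observability matrix O = [C; CA] = [[4, 0], [-12, -8]]
det(O) = 4·(-8) - 0·(-12) = -32 - 0 = -32
Since det(O) ≠ 0, rank(O) = 2 and the system is completely observable.

-32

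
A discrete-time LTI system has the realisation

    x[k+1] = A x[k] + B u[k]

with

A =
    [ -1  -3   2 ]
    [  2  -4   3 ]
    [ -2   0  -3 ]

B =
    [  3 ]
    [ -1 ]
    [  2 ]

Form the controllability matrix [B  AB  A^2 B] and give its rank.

AB = [[4], [16], [-12]]
A^2B = [[-76], [-92], [28]]
Controllability matrix C = [B  AB  A^2B] = [[3, 4, -76], [-1, 16, -92], [2, -12, 28]]
det(C) = 3·(16·28 - (-92)·(-12)) - 4·((-1)·28 - (-92)·2) + (-76)·((-1)·(-12) - 16·2) = 3·(-656) - 4·156 + (-76)·(-20) = -1072 ≠ 0, so rank(C) = 3.
rank(C) = 3 = n, so the pair (A, B) is completely controllable.

3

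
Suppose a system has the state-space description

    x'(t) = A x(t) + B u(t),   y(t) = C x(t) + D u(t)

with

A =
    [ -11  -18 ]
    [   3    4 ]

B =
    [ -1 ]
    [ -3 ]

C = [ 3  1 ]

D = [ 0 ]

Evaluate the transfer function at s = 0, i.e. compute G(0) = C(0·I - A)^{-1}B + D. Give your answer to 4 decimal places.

13.8000

G(0) = C(-A)^{-1}B + D = -C A^{-1} B + D.
det A = 10, so A^{-1} = (1/10)·adj(A) = [[2/5, 9/5], [-3/10, -11/10]]
A^{-1} B = [-29/5, 18/5]^T
C A^{-1} B = -69/5
G(0) = D - C A^{-1} B = 0 - (-69/5) = 69/5 ≈ 13.8000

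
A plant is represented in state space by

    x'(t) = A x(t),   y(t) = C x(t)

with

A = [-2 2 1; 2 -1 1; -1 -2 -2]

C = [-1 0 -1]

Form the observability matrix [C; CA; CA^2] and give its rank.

CA = [[3, 0, 1]]
CA^2 = [[-7, 4, 1]]
Observability matrix O = [C; CA; CA^2] = [[-1, 0, -1], [3, 0, 1], [-7, 4, 1]]
det(O) = (-1)·(0·1 - 1·4) - 0·(3·1 - 1·(-7)) + (-1)·(3·4 - 0·(-7)) = (-1)·(-4) - 0·10 + (-1)·12 = -8 ≠ 0, so rank(O) = 3.
rank(O) = 3 = n, so the pair (A, C) is completely observable.

3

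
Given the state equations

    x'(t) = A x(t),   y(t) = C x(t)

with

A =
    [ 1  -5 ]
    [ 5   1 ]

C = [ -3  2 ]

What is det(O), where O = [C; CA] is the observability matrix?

CA = [[7, 17]]
Observability matrix O = [C; CA] = [[-3, 2], [7, 17]]
det(O) = (-3)·17 - 2·7 = -51 - 14 = -65
Since det(O) ≠ 0, rank(O) = 2 and the system is completely observable.

-65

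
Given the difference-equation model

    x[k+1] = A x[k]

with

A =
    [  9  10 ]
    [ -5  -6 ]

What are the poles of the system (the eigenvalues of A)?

det(zI - A) = z^2 - (tr A)z + det A, with tr A = 9 + (-6) = 3 and det A = 9·(-6) - 10·(-5) = -54 - (-50) = -4.
So p(z) = det(zI - A) = z^2 - 3z - 4.
Factor z^2 - 3z - 4: two numbers with sum 3 and product -4 are 4 and -1, so z^2 - 3z - 4 = (z - 4)(z + 1).
Hence p(z) = (z - 4) (z + 1), with roots -1, 4.

-1, 4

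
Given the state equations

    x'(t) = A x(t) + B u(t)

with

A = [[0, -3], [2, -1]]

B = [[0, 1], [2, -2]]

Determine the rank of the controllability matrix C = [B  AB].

AB = [[-6, 6], [-2, 4]]
Controllability matrix C = [B  AB] = [[0, 1, -6, 6], [2, -2, -2, 4]]
Take the 2×2 submatrix of C formed by columns 1, 2: [[0, 1], [2, -2]]. Its determinant is 0·(-2) - 1·2 = 0 - 2 = -2 ≠ 0.
So rank(C) ≥ 2; since C has 2 rows, rank(C) = 2.
rank(C) = 2 = n, so the pair (A, B) is completely controllable.

2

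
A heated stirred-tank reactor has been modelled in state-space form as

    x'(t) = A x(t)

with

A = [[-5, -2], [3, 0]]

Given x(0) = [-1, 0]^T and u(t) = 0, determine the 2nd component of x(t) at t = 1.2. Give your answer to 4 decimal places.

det(sI - A) = s^2 - (tr A)s + det A, with tr A = (-5) + 0 = -5 and det A = (-5)·0 - (-2)·3 = 0 - (-6) = 6.
So p(s) = det(sI - A) = s^2 + 5s + 6.
Factor s^2 + 5s + 6: two numbers with sum -5 and product 6 are -2 and -3, so s^2 + 5s + 6 = (s + 2)(s + 3).
Hence p(s) = (s + 2) (s + 3), with roots -3, -2.
The eigenvalues -3, -2 are distinct and real, so A is diagonalisable and x(t) = e^{At} x(0) = V diag(e^{λ_i t}) V^{-1} x(0), where the columns of V are the eigenvectors.
λ = -3: A - (-3)I = [[-2, -2], [3, 3]]. Row 1 gives (-2)·v1 + (-2)·v2 = 0, so take v_1 = [1, -1]^T.
λ = -2: A - (-2)I = [[-3, -2], [3, 2]]. Row 1 gives (-3)·v1 + (-2)·v2 = 0, so take v_2 = [2, -3]^T.
V = [v_1 v_2] = [[1, 2], [-1, -3]] has det V = -1, so V^{-1} = adj(V)/det V = [[3, 2], [-1, -1]].
Modal coordinates z(0) = V^{-1} x(0): 3·(-1) + 2·0 = -3; (-1)·(-1) + (-1)·0 = 1; so z(0) = [-3, 1]^T.
x_2(t) = Σ_i (v_i)_2 · z_i(0) · e^{λ_i t} (row 2 of V times the modal terms).
x_2(1.2) = (-1)·(-3)·e^{-3·1.2} + (-3)·1·e^{-2·1.2} = 3·0.027324 + (-3)·0.090718 = -0.1902.

-0.1902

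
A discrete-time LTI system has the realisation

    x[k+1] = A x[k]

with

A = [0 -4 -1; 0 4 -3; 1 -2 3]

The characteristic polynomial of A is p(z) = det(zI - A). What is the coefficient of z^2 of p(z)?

Expand det(zI - A) for the 3×3 matrix.
p(z) = z^3 - 7z^2 + 7z - 16.
(Check: constant term = det(-A) = (-1)^3 det A = -16; coefficient of z^2 = -tr A = -7.)
The coefficient of z^2 is -7.

-7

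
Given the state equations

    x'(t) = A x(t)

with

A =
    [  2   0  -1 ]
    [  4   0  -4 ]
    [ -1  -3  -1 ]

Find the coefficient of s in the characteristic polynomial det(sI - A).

-15

Expand det(sI - A) for the 3×3 matrix.
p(s) = s^3 - s^2 - 15s + 12.
(Check: constant term = det(-A) = (-1)^3 det A = 12; coefficient of s^2 = -tr A = -1.)
The coefficient of s is -15.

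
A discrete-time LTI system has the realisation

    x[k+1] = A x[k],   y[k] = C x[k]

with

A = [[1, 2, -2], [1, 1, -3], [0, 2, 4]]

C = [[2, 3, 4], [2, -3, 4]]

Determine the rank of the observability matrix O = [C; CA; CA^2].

3

CA = [[5, 15, 3], [-1, 9, 21]]
CA^2 = [[20, 31, -43], [8, 49, 59]]
Observability matrix O = [C; CA; CA^2] = [[2, 3, 4], [2, -3, 4], [5, 15, 3], [-1, 9, 21], [20, 31, -43], [8, 49, 59]]
Take the 3×3 submatrix of O formed by rows 1, 2, 3: [[2, 3, 4], [2, -3, 4], [5, 15, 3]]. Its determinant is 2·((-3)·3 - 4·15) - 3·(2·3 - 4·5) + 4·(2·15 - (-3)·5) = 2·(-69) - 3·(-14) + 4·45 = 84 ≠ 0.
So rank(O) ≥ 3; since O has 3 columns, rank(O) = 3.
rank(O) = 3 = n, so the pair (A, C) is completely observable.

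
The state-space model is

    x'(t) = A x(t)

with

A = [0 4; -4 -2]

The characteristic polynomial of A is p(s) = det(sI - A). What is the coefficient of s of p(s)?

For a 2×2 matrix, det(sI - A) = s^2 - (tr A)s + det A.
tr A = -2, det A = 16.
So p(s) = s^2 + 2s + 16.
The coefficient of s is 2.

2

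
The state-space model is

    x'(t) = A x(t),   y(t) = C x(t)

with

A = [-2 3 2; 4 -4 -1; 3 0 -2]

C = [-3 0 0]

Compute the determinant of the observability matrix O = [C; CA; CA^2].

CA = [[6, -9, -6]]
CA^2 = [[-66, 54, 33]]
Observability matrix O = [C; CA; CA^2] = [[-3, 0, 0], [6, -9, -6], [-66, 54, 33]]
Expanding along the first row, det(O) = (-3)·((-9)·33 - (-6)·54) - 0·(6·33 - (-6)·(-66)) + 0·(6·54 - (-9)·(-66)) = (-3)·27 - 0·(-198) + 0·(-270) = -81
Since det(O) ≠ 0, rank(O) = 3 and the system is completely observable.

-81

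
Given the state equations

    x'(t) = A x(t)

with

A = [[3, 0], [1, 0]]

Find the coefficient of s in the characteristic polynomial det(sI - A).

For a 2×2 matrix, det(sI - A) = s^2 - (tr A)s + det A.
tr A = 3, det A = 0.
So p(s) = s^2 - 3s.
The coefficient of s is -3.

-3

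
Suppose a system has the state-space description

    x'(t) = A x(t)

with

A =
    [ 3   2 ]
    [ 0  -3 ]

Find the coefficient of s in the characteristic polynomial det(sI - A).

0

For a 2×2 matrix, det(sI - A) = s^2 - (tr A)s + det A.
tr A = 0, det A = -9.
So p(s) = s^2 - 9.
The coefficient of s is 0.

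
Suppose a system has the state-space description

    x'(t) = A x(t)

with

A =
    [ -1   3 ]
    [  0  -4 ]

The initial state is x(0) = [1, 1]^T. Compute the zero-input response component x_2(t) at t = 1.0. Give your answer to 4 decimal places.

0.0183

det(sI - A) = s^2 - (tr A)s + det A, with tr A = (-1) + (-4) = -5 and det A = (-1)·(-4) - 3·0 = 4 - 0 = 4.
So p(s) = det(sI - A) = s^2 + 5s + 4.
Factor s^2 + 5s + 4: two numbers with sum -5 and product 4 are -1 and -4, so s^2 + 5s + 4 = (s + 1)(s + 4).
Hence p(s) = (s + 1) (s + 4), with roots -4, -1.
The eigenvalues -4, -1 are distinct and real, so A is diagonalisable and x(t) = e^{At} x(0) = V diag(e^{λ_i t}) V^{-1} x(0), where the columns of V are the eigenvectors.
λ = -4: A - (-4)I = [[3, 3], [0, 0]]. Row 1 gives 3·v1 + 3·v2 = 0, so take v_1 = [-1, 1]^T.
λ = -1: A - (-1)I = [[0, 3], [0, -3]]. Row 1 gives 0·v1 + 3·v2 = 0, so take v_2 = [1, 0]^T.
V = [v_1 v_2] = [[-1, 1], [1, 0]] has det V = -1, so V^{-1} = adj(V)/det V = [[0, 1], [1, 1]].
Modal coordinates z(0) = V^{-1} x(0): 0·1 + 1·1 = 1; 1·1 + 1·1 = 2; so z(0) = [1, 2]^T.
x_2(t) = Σ_i (v_i)_2 · z_i(0) · e^{λ_i t} (row 2 of V times the modal terms).
x_2(1.0) = 1·1·e^{-4·1.0} + 0·2·e^{-1·1.0} = 1·0.018316 + 0·0.367879 = 0.0183.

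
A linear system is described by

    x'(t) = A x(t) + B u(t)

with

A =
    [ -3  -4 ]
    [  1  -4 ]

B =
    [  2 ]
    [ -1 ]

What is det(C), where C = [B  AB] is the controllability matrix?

10

AB = [[-2], [6]]
Controllability matrix C = [B  AB] = [[2, -2], [-1, 6]]
det(C) = 2·6 - (-2)·(-1) = 12 - 2 = 10
Since det(C) ≠ 0, rank(C) = 2 and the system is completely controllable.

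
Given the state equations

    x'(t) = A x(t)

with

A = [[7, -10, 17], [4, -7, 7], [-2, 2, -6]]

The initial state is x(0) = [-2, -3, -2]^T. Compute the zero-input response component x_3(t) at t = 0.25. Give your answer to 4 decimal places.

-0.1794

det(sI - A) = s^3 - (tr A)s^2 + (M11 + M22 + M33)s - det A, where Mii is the 2×2 principal minor of A obtained by deleting row i and column i.
tr A = 7 + (-7) + (-6) = -6; M11 = (-7)·(-6) - 7·2 = 42 - 14 = 28; M22 = 7·(-6) - 17·(-2) = -42 - (-34) = -8; M33 = 7·(-7) - (-10)·4 = -49 - (-40) = -9; sum of minors = 11.
det A = 7·((-7)·(-6) - 7·2) - (-10)·(4·(-6) - 7·(-2)) + 17·(4·2 - (-7)·(-2)) = 7·28 - (-10)·(-10) + 17·(-6) = -6.
So p(s) = det(sI - A) = s^3 + 6s^2 + 11s + 6.
Rational-root test: any integer root divides 6. Testing small divisors, s = -1 works: p(-1) = -1 + 6 + (-11) + 6 = 0, so (s + 1) is a factor.
Dividing, p(s) = (s + 1)(s^2 + 5s + 6).
Factor s^2 + 5s + 6: two numbers with sum -5 and product 6 are -2 and -3, so s^2 + 5s + 6 = (s + 2)(s + 3).
Hence p(s) = (s + 1) (s + 2) (s + 3), with roots -3, -2, -1.
The eigenvalues -3, -2, -1 are distinct and real, so A is diagonalisable and x(t) = e^{At} x(0) = V diag(e^{λ_i t}) V^{-1} x(0), where the columns of V are the eigenvectors.
λ = -3: A - (-3)I = [[10, -10, 17], [4, -4, 7], [-2, 2, -3]]. v must be orthogonal to every row; (row 1) × (row 2) = [-2, -2, 0], so take v_1 = [1, 1, 0]^T.
λ = -2: A - (-2)I = [[9, -10, 17], [4, -5, 7], [-2, 2, -4]]. v must be orthogonal to every row; (row 1) × (row 2) = [15, 5, -5], so take v_2 = [3, 1, -1]^T.
λ = -1: A - (-1)I = [[8, -10, 17], [4, -6, 7], [-2, 2, -5]]. v must be orthogonal to every row; (row 1) × (row 2) = [32, 12, -8], so take v_3 = [8, 3, -2]^T.
V = [v_1 v_2 v_3] = [[1, 3, 8], [1, 1, 3], [0, -1, -2]] has det V = -1, so V^{-1} = adj(V)/det V = [[-1, 2, -1], [-2, 2, -5], [1, -1, 2]].
Modal coordinates z(0) = V^{-1} x(0): (-1)·(-2) + 2·(-3) + (-1)·(-2) = -2; (-2)·(-2) + 2·(-3) + (-5)·(-2) = 8; 1·(-2) + (-1)·(-3) + 2·(-2) = -3; so z(0) = [-2, 8, -3]^T.
x_3(t) = Σ_i (v_i)_3 · z_i(0) · e^{λ_i t} (row 3 of V times the modal terms).
x_3(0.25) = 0·(-2)·e^{-3·0.25} + (-1)·8·e^{-2·0.25} + (-2)·(-3)·e^{-1·0.25} = 0·0.472367 + (-8)·0.606531 + 6·0.778801 = -0.1794.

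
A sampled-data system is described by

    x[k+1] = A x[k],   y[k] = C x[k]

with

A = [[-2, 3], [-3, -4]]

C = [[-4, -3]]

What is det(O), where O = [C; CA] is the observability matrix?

CA = [[17, 0]]
Observability matrix O = [C; CA] = [[-4, -3], [17, 0]]
det(O) = (-4)·0 - (-3)·17 = 0 - (-51) = 51
Since det(O) ≠ 0, rank(O) = 2 and the system is completely observable.

51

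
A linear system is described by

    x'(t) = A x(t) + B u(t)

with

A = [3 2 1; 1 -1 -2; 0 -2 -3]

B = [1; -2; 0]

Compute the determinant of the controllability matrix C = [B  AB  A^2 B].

AB = [[-1], [3], [4]]
A^2B = [[7], [-12], [-18]]
Controllability matrix C = [B  AB  A^2B] = [[1, -1, 7], [-2, 3, -12], [0, 4, -18]]
Expanding along the first row, det(C) = 1·(3·(-18) - (-12)·4) - (-1)·((-2)·(-18) - (-12)·0) + 7·((-2)·4 - 3·0) = 1·(-6) - (-1)·36 + 7·(-8) = -26
Since det(C) ≠ 0, rank(C) = 3 and the system is completely controllable.

-26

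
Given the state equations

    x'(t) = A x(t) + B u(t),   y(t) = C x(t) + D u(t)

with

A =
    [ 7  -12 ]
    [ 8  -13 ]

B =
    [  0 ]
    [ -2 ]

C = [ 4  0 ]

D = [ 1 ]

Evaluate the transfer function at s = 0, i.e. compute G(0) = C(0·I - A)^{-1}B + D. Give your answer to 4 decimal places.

20.2000

G(0) = C(-A)^{-1}B + D = -C A^{-1} B + D.
det A = 5, so A^{-1} = (1/5)·adj(A) = [[-13/5, 12/5], [-8/5, 7/5]]
A^{-1} B = [-24/5, -14/5]^T
C A^{-1} B = -96/5
G(0) = D - C A^{-1} B = 1 - (-96/5) = 101/5 ≈ 20.2000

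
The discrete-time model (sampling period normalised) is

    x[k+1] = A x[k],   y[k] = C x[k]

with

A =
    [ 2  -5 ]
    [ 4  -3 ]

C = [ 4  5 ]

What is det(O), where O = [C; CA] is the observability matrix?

-280

CA = [[28, -35]]
Observability matrix O = [C; CA] = [[4, 5], [28, -35]]
det(O) = 4·(-35) - 5·28 = -140 - 140 = -280
Since det(O) ≠ 0, rank(O) = 2 and the system is completely observable.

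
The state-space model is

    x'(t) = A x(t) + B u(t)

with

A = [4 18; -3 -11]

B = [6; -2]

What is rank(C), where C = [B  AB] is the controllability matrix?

1

AB = [[-12], [4]]
Controllability matrix C = [B  AB] = [[6, -12], [-2, 4]]
Every column of C is a scalar multiple of column 1 = [6, -2] (multipliers 1, -2), so the columns span a one-dimensional space.
C ≠ 0, hence rank(C) = 1.
rank(C) = 1 < n = 2, so the pair (A, B) is not completely controllable.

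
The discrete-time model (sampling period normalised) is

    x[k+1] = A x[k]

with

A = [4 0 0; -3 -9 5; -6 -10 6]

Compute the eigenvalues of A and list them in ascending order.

det(zI - A) = z^3 - (tr A)z^2 + (M11 + M22 + M33)z - det A, where Mii is the 2×2 principal minor of A obtained by deleting row i and column i.
tr A = 4 + (-9) + 6 = 1; M11 = (-9)·6 - 5·(-10) = -54 - (-50) = -4; M22 = 4·6 - 0·(-6) = 24 - 0 = 24; M33 = 4·(-9) - 0·(-3) = -36 - 0 = -36; sum of minors = -16.
det A = 4·((-9)·6 - 5·(-10)) - 0·((-3)·6 - 5·(-6)) + 0·((-3)·(-10) - (-9)·(-6)) = 4·(-4) - 0·12 + 0·(-24) = -16.
So p(z) = det(zI - A) = z^3 - z^2 - 16z + 16.
Rational-root test: any integer root divides 16. Testing small divisors, z = 1 works: p(1) = 1 + (-1) + (-16) + 16 = 0, so (z - 1) is a factor.
Dividing, p(z) = (z - 1)(z^2 - 16).
Factor z^2 - 16: two numbers with sum 0 and product -16 are 4 and -4, so z^2 - 16 = (z - 4)(z + 4).
Hence p(z) = (z - 4) (z - 1) (z + 4), with roots -4, 1, 4.

-4, 1, 4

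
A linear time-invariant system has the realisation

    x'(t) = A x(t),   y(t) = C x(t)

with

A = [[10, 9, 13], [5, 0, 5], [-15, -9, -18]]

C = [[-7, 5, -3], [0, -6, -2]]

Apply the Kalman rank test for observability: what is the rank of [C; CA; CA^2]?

2

CA = [[0, -36, -12], [0, 18, 6]]
CA^2 = [[0, 108, 36], [0, -54, -18]]
Observability matrix O = [C; CA; CA^2] = [[-7, 5, -3], [0, -6, -2], [0, -36, -12], [0, 18, 6], [0, 108, 36], [0, -54, -18]]
The columns c1, c2, c3 of O are linearly dependent: -2·c1 - c2 + 3·c3 = 0 (check each entry), so rank(O) ≤ 2.
The 2×2 minor from rows 1, 2, columns 1, 2 is (-7)·(-6) - 5·0 = 42 - 0 = 42 ≠ 0, so rank(O) = 2.
rank(O) = 2 < n = 3, so the pair (A, C) is not completely observable.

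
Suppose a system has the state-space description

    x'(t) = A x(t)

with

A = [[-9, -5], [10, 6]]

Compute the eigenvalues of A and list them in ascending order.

-4, 1

det(sI - A) = s^2 - (tr A)s + det A, with tr A = (-9) + 6 = -3 and det A = (-9)·6 - (-5)·10 = -54 - (-50) = -4.
So p(s) = det(sI - A) = s^2 + 3s - 4.
Factor s^2 + 3s - 4: two numbers with sum -3 and product -4 are 1 and -4, so s^2 + 3s - 4 = (s - 1)(s + 4).
Hence p(s) = (s - 1) (s + 4), with roots -4, 1.
At least one eigenvalue has non-negative real part, so the system is not asymptotically stable.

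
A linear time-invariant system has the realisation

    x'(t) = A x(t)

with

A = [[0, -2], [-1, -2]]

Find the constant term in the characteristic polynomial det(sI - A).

-2

For a 2×2 matrix, det(sI - A) = s^2 - (tr A)s + det A.
tr A = -2, det A = -2.
So p(s) = s^2 + 2s - 2.
The constant term is -2.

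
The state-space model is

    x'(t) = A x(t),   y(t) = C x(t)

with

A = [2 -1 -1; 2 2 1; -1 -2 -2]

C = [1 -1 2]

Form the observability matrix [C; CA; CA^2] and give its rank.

3

CA = [[-2, -7, -6]]
CA^2 = [[-12, 0, 7]]
Observability matrix O = [C; CA; CA^2] = [[1, -1, 2], [-2, -7, -6], [-12, 0, 7]]
det(O) = 1·((-7)·7 - (-6)·0) - (-1)·((-2)·7 - (-6)·(-12)) + 2·((-2)·0 - (-7)·(-12)) = 1·(-49) - (-1)·(-86) + 2·(-84) = -303 ≠ 0, so rank(O) = 3.
rank(O) = 3 = n, so the pair (A, C) is completely observable.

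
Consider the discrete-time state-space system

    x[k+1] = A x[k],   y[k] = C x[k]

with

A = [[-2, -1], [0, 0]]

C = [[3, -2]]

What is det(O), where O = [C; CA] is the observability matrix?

CA = [[-6, -3]]
Observability matrix O = [C; CA] = [[3, -2], [-6, -3]]
det(O) = 3·(-3) - (-2)·(-6) = -9 - 12 = -21
Since det(O) ≠ 0, rank(O) = 2 and the system is completely observable.

-21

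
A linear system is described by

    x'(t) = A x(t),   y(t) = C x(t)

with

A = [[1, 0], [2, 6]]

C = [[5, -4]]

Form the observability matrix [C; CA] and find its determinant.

CA = [[-3, -24]]
Observability matrix O = [C; CA] = [[5, -4], [-3, -24]]
det(O) = 5·(-24) - (-4)·(-3) = -120 - 12 = -132
Since det(O) ≠ 0, rank(O) = 2 and the system is completely observable.

-132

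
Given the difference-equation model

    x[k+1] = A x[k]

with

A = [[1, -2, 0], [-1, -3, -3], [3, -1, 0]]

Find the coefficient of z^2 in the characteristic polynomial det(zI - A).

2

Expand det(zI - A) for the 3×3 matrix.
p(z) = z^3 + 2z^2 - 8z - 15.
(Check: constant term = det(-A) = (-1)^3 det A = -15; coefficient of z^2 = -tr A = 2.)
The coefficient of z^2 is 2.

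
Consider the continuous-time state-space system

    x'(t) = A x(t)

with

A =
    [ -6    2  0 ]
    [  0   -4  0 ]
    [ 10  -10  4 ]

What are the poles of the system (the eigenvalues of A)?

det(sI - A) = s^3 - (tr A)s^2 + (M11 + M22 + M33)s - det A, where Mii is the 2×2 principal minor of A obtained by deleting row i and column i.
tr A = (-6) + (-4) + 4 = -6; M11 = (-4)·4 - 0·(-10) = -16 - 0 = -16; M22 = (-6)·4 - 0·10 = -24 - 0 = -24; M33 = (-6)·(-4) - 2·0 = 24 - 0 = 24; sum of minors = -16.
det A = (-6)·((-4)·4 - 0·(-10)) - 2·(0·4 - 0·10) + 0·(0·(-10) - (-4)·10) = (-6)·(-16) - 2·0 + 0·40 = 96.
So p(s) = det(sI - A) = s^3 + 6s^2 - 16s - 96.
Rational-root test: any integer root divides -96. Testing small divisors, s = -4 works: p(-4) = -64 + 96 + 64 + (-96) = 0, so (s + 4) is a factor.
Dividing, p(s) = (s + 4)(s^2 + 2s - 24).
Factor s^2 + 2s - 24: two numbers with sum -2 and product -24 are 4 and -6, so s^2 + 2s - 24 = (s - 4)(s + 6).
Hence p(s) = (s - 4) (s + 4) (s + 6), with roots -6, -4, 4.
At least one eigenvalue has non-negative real part, so the system is not asymptotically stable.

-6, -4, 4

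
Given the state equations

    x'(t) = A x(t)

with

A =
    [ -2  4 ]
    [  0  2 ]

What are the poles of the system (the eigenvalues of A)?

-2, 2

det(sI - A) = s^2 - (tr A)s + det A, with tr A = (-2) + 2 = 0 and det A = (-2)·2 - 4·0 = -4 - 0 = -4.
So p(s) = det(sI - A) = s^2 - 4.
Factor s^2 - 4: two numbers with sum 0 and product -4 are 2 and -2, so s^2 - 4 = (s - 2)(s + 2).
Hence p(s) = (s - 2) (s + 2), with roots -2, 2.
At least one eigenvalue has non-negative real part, so the system is not asymptotically stable.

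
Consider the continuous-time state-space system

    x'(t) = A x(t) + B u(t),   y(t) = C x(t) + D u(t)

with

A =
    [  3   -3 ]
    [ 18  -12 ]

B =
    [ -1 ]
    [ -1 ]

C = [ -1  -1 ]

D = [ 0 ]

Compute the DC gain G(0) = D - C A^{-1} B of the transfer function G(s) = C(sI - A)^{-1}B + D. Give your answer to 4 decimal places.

G(0) = C(-A)^{-1}B + D = -C A^{-1} B + D.
det A = 18, so A^{-1} = (1/18)·adj(A) = [[-2/3, 1/6], [-1, 1/6]]
A^{-1} B = [1/2, 5/6]^T
C A^{-1} B = -4/3
G(0) = D - C A^{-1} B = 0 - (-4/3) = 4/3 ≈ 1.3333

1.3333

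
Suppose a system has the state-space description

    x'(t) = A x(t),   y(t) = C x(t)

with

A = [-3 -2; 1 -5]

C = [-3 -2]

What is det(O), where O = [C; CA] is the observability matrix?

-34

CA = [[7, 16]]
Observability matrix O = [C; CA] = [[-3, -2], [7, 16]]
det(O) = (-3)·16 - (-2)·7 = -48 - (-14) = -34
Since det(O) ≠ 0, rank(O) = 2 and the system is completely observable.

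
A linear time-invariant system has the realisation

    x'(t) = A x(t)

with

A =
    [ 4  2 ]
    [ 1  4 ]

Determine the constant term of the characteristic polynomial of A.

For a 2×2 matrix, det(sI - A) = s^2 - (tr A)s + det A.
tr A = 8, det A = 14.
So p(s) = s^2 - 8s + 14.
The constant term is 14.

14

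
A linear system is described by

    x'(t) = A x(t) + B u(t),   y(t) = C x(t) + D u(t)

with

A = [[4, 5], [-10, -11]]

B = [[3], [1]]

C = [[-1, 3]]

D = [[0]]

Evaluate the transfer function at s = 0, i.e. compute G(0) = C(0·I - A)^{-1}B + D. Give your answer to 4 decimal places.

-23.3333

G(0) = C(-A)^{-1}B + D = -C A^{-1} B + D.
det A = 6, so A^{-1} = (1/6)·adj(A) = [[-11/6, -5/6], [5/3, 2/3]]
A^{-1} B = [-19/3, 17/3]^T
C A^{-1} B = 70/3
G(0) = D - C A^{-1} B = 0 - (70/3) = -70/3 ≈ -23.3333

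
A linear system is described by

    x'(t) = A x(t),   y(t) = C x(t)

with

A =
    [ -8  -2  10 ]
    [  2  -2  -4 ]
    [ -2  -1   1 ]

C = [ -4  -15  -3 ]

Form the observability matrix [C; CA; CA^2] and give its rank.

2

CA = [[8, 41, 17]]
CA^2 = [[-16, -115, -67]]
Observability matrix O = [C; CA; CA^2] = [[-4, -15, -3], [8, 41, 17], [-16, -115, -67]]
The columns c1, c2, c3 of O are linearly dependent: 3·c1 - c2 + c3 = 0 (check each entry), so rank(O) ≤ 2.
The 2×2 minor from rows 1, 2, columns 1, 2 is (-4)·41 - (-15)·8 = -164 - (-120) = -44 ≠ 0, so rank(O) = 2.
rank(O) = 2 < n = 3, so the pair (A, C) is not completely observable.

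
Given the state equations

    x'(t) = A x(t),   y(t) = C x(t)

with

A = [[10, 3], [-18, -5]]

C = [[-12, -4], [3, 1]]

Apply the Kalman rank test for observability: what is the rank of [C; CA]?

1

CA = [[-48, -16], [12, 4]]
Observability matrix O = [C; CA] = [[-12, -4], [3, 1], [-48, -16], [12, 4]]
Every row of O is a scalar multiple of row 1 = [-12, -4] (multipliers 1, -1/4, 4, -1), so the rows span a one-dimensional space.
O ≠ 0, hence rank(O) = 1.
rank(O) = 1 < n = 2, so the pair (A, C) is not completely observable.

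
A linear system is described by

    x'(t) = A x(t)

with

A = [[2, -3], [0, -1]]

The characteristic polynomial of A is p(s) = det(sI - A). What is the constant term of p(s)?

-2

For a 2×2 matrix, det(sI - A) = s^2 - (tr A)s + det A.
tr A = 1, det A = -2.
So p(s) = s^2 - s - 2.
The constant term is -2.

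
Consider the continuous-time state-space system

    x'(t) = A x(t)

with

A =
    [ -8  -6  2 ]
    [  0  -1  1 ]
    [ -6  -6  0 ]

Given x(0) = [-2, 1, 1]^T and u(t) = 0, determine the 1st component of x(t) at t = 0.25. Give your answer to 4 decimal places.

det(sI - A) = s^3 - (tr A)s^2 + (M11 + M22 + M33)s - det A, where Mii is the 2×2 principal minor of A obtained by deleting row i and column i.
tr A = (-8) + (-1) + 0 = -9; M11 = (-1)·0 - 1·(-6) = 0 - (-6) = 6; M22 = (-8)·0 - 2·(-6) = 0 - (-12) = 12; M33 = (-8)·(-1) - (-6)·0 = 8 - 0 = 8; sum of minors = 26.
det A = (-8)·((-1)·0 - 1·(-6)) - (-6)·(0·0 - 1·(-6)) + 2·(0·(-6) - (-1)·(-6)) = (-8)·6 - (-6)·6 + 2·(-6) = -24.
So p(s) = det(sI - A) = s^3 + 9s^2 + 26s + 24.
Rational-root test: any integer root divides 24. Testing small divisors, s = -2 works: p(-2) = -8 + 36 + (-52) + 24 = 0, so (s + 2) is a factor.
Dividing, p(s) = (s + 2)(s^2 + 7s + 12).
Factor s^2 + 7s + 12: two numbers with sum -7 and product 12 are -3 and -4, so s^2 + 7s + 12 = (s + 3)(s + 4).
Hence p(s) = (s + 2) (s + 3) (s + 4), with roots -4, -3, -2.
The eigenvalues -4, -3, -2 are distinct and real, so A is diagonalisable and x(t) = e^{At} x(0) = V diag(e^{λ_i t}) V^{-1} x(0), where the columns of V are the eigenvectors.
λ = -4: A - (-4)I = [[-4, -6, 2], [0, 3, 1], [-6, -6, 4]]. v must be orthogonal to every row; (row 1) × (row 2) = [-12, 4, -12], so take v_1 = [3, -1, 3]^T.
λ = -3: A - (-3)I = [[-5, -6, 2], [0, 2, 1], [-6, -6, 3]]. v must be orthogonal to every row; (row 1) × (row 2) = [-10, 5, -10], so take v_2 = [-2, 1, -2]^T.
λ = -2: A - (-2)I = [[-6, -6, 2], [0, 1, 1], [-6, -6, 2]]. v must be orthogonal to every row; (row 1) × (row 2) = [-8, 6, -6], so take v_3 = [-4, 3, -3]^T.
V = [v_1 v_2 v_3] = [[3, -2, -4], [-1, 1, 3], [3, -2, -3]] has det V = 1, so V^{-1} = adj(V)/det V = [[3, 2, -2], [6, 3, -5], [-1, 0, 1]].
Modal coordinates z(0) = V^{-1} x(0): 3·(-2) + 2·1 + (-2)·1 = -6; 6·(-2) + 3·1 + (-5)·1 = -14; (-1)·(-2) + 0·1 + 1·1 = 3; so z(0) = [-6, -14, 3]^T.
x_1(t) = Σ_i (v_i)_1 · z_i(0) · e^{λ_i t} (row 1 of V times the modal terms).
x_1(0.25) = 3·(-6)·e^{-4·0.25} + (-2)·(-14)·e^{-3·0.25} + (-4)·3·e^{-2·0.25} = (-18)·0.367879 + 28·0.472367 + (-12)·0.606531 = -0.6739.

-0.6739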